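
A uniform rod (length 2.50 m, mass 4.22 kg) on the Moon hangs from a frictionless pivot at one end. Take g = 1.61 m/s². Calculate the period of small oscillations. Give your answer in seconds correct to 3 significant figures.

6.39 s

For a physical pendulum T = 2π√(I/(mgd)), with d = 1.250 m from pivot to centre of mass.
I_cm = mL²/12 = 4.22 × 2.50²/12 = 2.198 kg·m²; I = I_cm + md² = 2.198 + 4.22 × 1.250² = 8.792 kg·m².
T = 2π√(8.792/(4.22 × 1.61 × 1.250)) = 6.39 s.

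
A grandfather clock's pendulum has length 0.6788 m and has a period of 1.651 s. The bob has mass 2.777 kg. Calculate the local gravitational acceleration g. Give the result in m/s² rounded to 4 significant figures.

9.831 m/s²

From T = 2π√(L/g), g = 4π²L/T² = 4π² × 0.6788/1.6510² = 9.831 m/s².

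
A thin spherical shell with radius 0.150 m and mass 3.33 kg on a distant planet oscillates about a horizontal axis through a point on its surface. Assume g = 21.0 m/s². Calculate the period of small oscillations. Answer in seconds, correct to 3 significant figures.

I_cm = (2/3)mr² = 0.04995 kg·m². The pivot is at distance d = 0.150 m from the centre of mass.
By the parallel-axis theorem, I = I_cm + md² = 0.04995 + 0.07493 = 0.1249 kg·m².
T = 2π√(I/(mgd)) = 2π√(0.1249/(3.33 × 21.0 × 0.150)) = 0.686 s.

0.686 s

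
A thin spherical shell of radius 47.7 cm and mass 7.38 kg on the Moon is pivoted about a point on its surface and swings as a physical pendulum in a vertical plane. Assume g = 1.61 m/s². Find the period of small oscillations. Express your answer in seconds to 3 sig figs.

I_cm = (2/3)mr² = 1.119 kg·m². The pivot is at distance d = 0.477 m from the centre of mass.
By the parallel-axis theorem, I = I_cm + md² = 1.119 + 1.679 = 2.799 kg·m².
T = 2π√(I/(mgd)) = 2π√(2.799/(7.38 × 1.61 × 0.477)) = 4.42 s.

4.42 s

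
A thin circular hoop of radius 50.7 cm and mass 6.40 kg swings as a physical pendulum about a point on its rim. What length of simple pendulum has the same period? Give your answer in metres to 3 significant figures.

1.01 m

The equivalent simple-pendulum length is L_eq = I/(md), where I is about the pivot and d = 0.5070 m.
I_cm = mR² = 1.645 kg·m², so I = I_cm + md² = 1.645 + 1.645 = 3.290 kg·m².
L_eq = 3.290/(6.40 × 0.5070) = 1.01 m.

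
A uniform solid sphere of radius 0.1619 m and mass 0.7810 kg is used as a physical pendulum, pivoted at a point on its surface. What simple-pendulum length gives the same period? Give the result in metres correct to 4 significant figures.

The equivalent simple-pendulum length is L_eq = I/(md), where I is about the pivot and d = 0.16190 m.
I_cm = (2/5)mR² = 0.0081885 kg·m², so I = I_cm + md² = 0.0081885 + 0.020471 = 0.028660 kg·m².
L_eq = 0.028660/(0.7810 × 0.16190) = 0.2267 m.

0.2267 m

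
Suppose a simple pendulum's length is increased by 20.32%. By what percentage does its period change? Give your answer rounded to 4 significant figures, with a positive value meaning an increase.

T ∝ √L, so T'/T = √(1.2032) = 1.0969.
Percentage change in T = (1.0969 − 1) × 100% = 9.690%.

9.690%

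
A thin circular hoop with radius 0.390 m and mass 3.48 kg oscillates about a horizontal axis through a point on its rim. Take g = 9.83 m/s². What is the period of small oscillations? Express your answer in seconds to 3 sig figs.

I_cm = mr² = 0.5293 kg·m². The pivot is at distance d = 0.390 m from the centre of mass.
By the parallel-axis theorem, I = I_cm + md² = 0.5293 + 0.5293 = 1.059 kg·m².
T = 2π√(I/(mgd)) = 2π√(1.059/(3.48 × 9.83 × 0.390)) = 1.77 s.

1.77 s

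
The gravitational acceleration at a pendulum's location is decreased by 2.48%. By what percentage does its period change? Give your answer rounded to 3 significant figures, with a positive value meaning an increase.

1.26%

T ∝ 1/√g, so T'/T = 1/√(0.9752) = 1.013.
Percentage change in T = (1.013 − 1) × 100% = 1.26%.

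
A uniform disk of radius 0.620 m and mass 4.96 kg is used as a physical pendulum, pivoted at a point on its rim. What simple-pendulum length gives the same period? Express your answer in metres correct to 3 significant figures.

0.930 m

The equivalent simple-pendulum length is L_eq = I/(md), where I is about the pivot and d = 0.6200 m.
I_cm = ½mR² = 0.9533 kg·m², so I = I_cm + md² = 0.9533 + 1.907 = 2.860 kg·m².
L_eq = 2.860/(4.96 × 0.6200) = 0.930 m.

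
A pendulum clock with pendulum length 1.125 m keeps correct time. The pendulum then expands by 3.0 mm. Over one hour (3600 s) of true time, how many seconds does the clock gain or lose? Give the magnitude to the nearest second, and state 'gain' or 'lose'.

lose 5 s

T ∝ √L, so T'/T = √(1.12800/1.125) = 1.00133.
In 3600 s of true time the clock registers 3600/1.00133 = 3595.2 s, so it loses 5 s.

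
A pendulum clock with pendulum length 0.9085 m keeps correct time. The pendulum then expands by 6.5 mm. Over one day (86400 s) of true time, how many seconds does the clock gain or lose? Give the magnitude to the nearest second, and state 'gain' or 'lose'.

lose 307 s

T ∝ √L, so T'/T = √(0.91500/0.9085) = 1.00357.
In 86400 s of true time the clock registers 86400/1.00357 = 86092.6 s, so it loses 307 s.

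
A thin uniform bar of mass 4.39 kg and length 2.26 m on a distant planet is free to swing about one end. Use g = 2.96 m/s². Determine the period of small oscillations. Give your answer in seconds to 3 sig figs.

4.48 s

For a physical pendulum T = 2π√(I/(mgd)), with d = 1.130 m from pivot to centre of mass.
I_cm = mL²/12 = 4.39 × 2.26²/12 = 1.869 kg·m²; I = I_cm + md² = 1.869 + 4.39 × 1.130² = 7.474 kg·m².
T = 2π√(7.474/(4.39 × 2.96 × 1.130)) = 4.48 s.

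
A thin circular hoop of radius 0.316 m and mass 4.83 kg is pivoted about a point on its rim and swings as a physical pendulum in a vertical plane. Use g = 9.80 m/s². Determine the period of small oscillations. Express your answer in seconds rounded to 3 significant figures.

1.60 s

I_cm = mr² = 0.4823 kg·m². The pivot is at distance d = 0.316 m from the centre of mass.
By the parallel-axis theorem, I = I_cm + md² = 0.4823 + 0.4823 = 0.9646 kg·m².
T = 2π√(I/(mgd)) = 2π√(0.9646/(4.83 × 9.80 × 0.316)) = 1.60 s.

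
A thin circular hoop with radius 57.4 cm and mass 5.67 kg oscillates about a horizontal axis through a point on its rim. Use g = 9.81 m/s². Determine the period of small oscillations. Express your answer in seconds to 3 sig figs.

2.15 s

I_cm = mr² = 1.868 kg·m². The pivot is at distance d = 0.574 m from the centre of mass.
By the parallel-axis theorem, I = I_cm + md² = 1.868 + 1.868 = 3.736 kg·m².
T = 2π√(I/(mgd)) = 2π√(3.736/(5.67 × 9.81 × 0.574)) = 2.15 s.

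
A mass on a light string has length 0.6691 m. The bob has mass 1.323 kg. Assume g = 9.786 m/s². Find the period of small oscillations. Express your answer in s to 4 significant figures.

T = 2π√(L/g) = 2π√(0.6691/9.786) = 2π × 0.26148 = 1.643 s.

1.643 s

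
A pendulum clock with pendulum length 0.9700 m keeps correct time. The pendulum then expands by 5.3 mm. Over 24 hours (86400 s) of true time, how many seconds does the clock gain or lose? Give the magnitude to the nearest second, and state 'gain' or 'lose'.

T ∝ √L, so T'/T = √(0.97530/0.9700) = 1.00273.
In 86400 s of true time the clock registers 86400/1.00273 = 86164.9 s, so it loses 235 s.

lose 235 s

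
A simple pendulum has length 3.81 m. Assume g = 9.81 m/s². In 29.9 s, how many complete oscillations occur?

7

T = 2π√(L/g) = 2π√(3.81/9.81) = 3.916 s.
Number of complete oscillations = ⌊29.9/3.916⌋ = ⌊7.636⌋ = 7.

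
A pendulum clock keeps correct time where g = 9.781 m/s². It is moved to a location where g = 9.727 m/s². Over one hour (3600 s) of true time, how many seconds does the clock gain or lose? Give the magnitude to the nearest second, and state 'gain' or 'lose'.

The clock's period scales as T ∝ 1/√g, so T'/T = √(9.781/9.727) = 1.00277.
In 3600 s of true time the clock registers 3600/1.00277 = 3590.0 s, so it loses 10 s.

lose 10 s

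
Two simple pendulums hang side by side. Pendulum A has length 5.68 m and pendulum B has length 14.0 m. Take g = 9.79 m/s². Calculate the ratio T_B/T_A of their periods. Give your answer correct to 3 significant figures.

T ∝ √L, so T_B/T_A = √(L_B/L_A) = √(14.0/5.68) = 1.57.

1.57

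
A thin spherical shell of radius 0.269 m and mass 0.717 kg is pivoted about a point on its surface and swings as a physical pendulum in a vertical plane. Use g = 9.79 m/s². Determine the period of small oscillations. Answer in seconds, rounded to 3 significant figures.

1.34 s

I_cm = (2/3)mr² = 0.03459 kg·m². The pivot is at distance d = 0.269 m from the centre of mass.
By the parallel-axis theorem, I = I_cm + md² = 0.03459 + 0.05188 = 0.08647 kg·m².
T = 2π√(I/(mgd)) = 2π√(0.08647/(0.717 × 9.79 × 0.269)) = 1.34 s.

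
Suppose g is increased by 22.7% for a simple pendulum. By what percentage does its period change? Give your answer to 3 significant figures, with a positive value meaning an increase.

-9.72%

T ∝ 1/√g, so T'/T = 1/√(1.227) = 0.9028.
Percentage change in T = (0.9028 − 1) × 100% = -9.72%.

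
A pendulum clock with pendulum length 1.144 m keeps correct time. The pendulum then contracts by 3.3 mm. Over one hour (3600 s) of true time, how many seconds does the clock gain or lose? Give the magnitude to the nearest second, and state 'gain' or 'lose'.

T ∝ √L, so T'/T = √(1.14070/1.144) = 0.998557.
In 3600 s of true time the clock registers 3600/0.998557 = 3605.2 s, so it gains 5 s.

gain 5 s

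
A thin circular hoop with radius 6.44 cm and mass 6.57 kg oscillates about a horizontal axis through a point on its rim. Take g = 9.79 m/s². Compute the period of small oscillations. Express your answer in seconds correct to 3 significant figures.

I_cm = mr² = 0.02725 kg·m². The pivot is at distance d = 0.0644 m from the centre of mass.
By the parallel-axis theorem, I = I_cm + md² = 0.02725 + 0.02725 = 0.05450 kg·m².
T = 2π√(I/(mgd)) = 2π√(0.05450/(6.57 × 9.79 × 0.0644)) = 0.721 s.

0.721 s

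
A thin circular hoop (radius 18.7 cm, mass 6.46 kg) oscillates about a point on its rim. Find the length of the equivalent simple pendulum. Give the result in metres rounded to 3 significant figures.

The equivalent simple-pendulum length is L_eq = I/(md), where I is about the pivot and d = 0.1870 m.
I_cm = mR² = 0.2259 kg·m², so I = I_cm + md² = 0.2259 + 0.2259 = 0.4518 kg·m².
L_eq = 0.4518/(6.46 × 0.1870) = 0.374 m.

0.374 m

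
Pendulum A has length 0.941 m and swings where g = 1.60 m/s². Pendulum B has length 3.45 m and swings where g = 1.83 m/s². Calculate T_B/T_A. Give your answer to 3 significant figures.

1.79

T = 2π√(L/g), so T_B/T_A = √((L_B/g_B)/(L_A/g_A)) = √((3.45/1.83)/(0.941/1.60)) = 1.79.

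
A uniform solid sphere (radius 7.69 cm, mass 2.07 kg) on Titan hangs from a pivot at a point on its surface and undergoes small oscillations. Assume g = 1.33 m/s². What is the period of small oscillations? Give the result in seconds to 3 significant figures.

I_cm = (2/5)mr² = 0.004896 kg·m². The pivot is at distance d = 0.0769 m from the centre of mass.
By the parallel-axis theorem, I = I_cm + md² = 0.004896 + 0.01224 = 0.01714 kg·m².
T = 2π√(I/(mgd)) = 2π√(0.01714/(2.07 × 1.33 × 0.0769)) = 1.79 s.

1.79 s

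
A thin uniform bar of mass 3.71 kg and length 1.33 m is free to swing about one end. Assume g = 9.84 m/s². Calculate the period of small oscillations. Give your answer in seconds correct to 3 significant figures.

1.89 s

For a physical pendulum T = 2π√(I/(mgd)), with d = 0.6650 m from pivot to centre of mass.
I_cm = mL²/12 = 3.71 × 1.33²/12 = 0.5469 kg·m²; I = I_cm + md² = 0.5469 + 3.71 × 0.6650² = 2.188 kg·m².
T = 2π√(2.188/(3.71 × 9.84 × 0.6650)) = 1.89 s.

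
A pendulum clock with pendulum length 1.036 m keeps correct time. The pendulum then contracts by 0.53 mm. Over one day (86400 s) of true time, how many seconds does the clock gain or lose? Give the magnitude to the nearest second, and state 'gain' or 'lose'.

gain 22 s

T ∝ √L, so T'/T = √(1.03547/1.036) = 0.999744.
In 86400 s of true time the clock registers 86400/0.999744 = 86422.1 s, so it gains 22 s.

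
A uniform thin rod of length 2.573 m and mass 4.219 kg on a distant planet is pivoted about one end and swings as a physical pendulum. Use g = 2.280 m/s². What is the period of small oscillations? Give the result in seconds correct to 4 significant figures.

For a physical pendulum T = 2π√(I/(mgd)), with d = 1.2865 m from pivot to centre of mass.
I_cm = mL²/12 = 4.219 × 2.573²/12 = 2.3276 kg·m²; I = I_cm + md² = 2.3276 + 4.219 × 1.2865² = 9.3104 kg·m².
T = 2π√(9.3104/(4.219 × 2.280 × 1.2865)) = 5.450 s.

5.450 s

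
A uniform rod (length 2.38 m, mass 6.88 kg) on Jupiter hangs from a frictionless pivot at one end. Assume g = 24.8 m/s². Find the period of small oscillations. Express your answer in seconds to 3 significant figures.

For a physical pendulum T = 2π√(I/(mgd)), with d = 1.190 m from pivot to centre of mass.
I_cm = mL²/12 = 6.88 × 2.38²/12 = 3.248 kg·m²; I = I_cm + md² = 3.248 + 6.88 × 1.190² = 12.99 kg·m².
T = 2π√(12.99/(6.88 × 24.8 × 1.190)) = 1.59 s.

1.59 s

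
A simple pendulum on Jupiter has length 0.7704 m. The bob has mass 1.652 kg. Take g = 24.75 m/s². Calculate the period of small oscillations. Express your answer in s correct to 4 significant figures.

1.109 s

T = 2π√(L/g) = 2π√(0.7704/24.75) = 2π × 0.17643 = 1.109 s.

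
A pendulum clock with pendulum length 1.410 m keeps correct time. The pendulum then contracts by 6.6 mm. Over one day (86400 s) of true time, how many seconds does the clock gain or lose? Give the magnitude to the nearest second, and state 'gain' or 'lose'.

gain 203 s

T ∝ √L, so T'/T = √(1.40340/1.410) = 0.997657.
In 86400 s of true time the clock registers 86400/0.997657 = 86602.9 s, so it gains 203 s.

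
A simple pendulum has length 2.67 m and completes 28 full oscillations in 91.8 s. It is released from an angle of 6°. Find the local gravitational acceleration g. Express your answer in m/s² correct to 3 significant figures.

9.81 m/s²

T = 91.8/28 = 3.279 s.
From T = 2π√(L/g), g = 4π²L/T² = 4π² × 2.67/3.279² = 9.81 m/s².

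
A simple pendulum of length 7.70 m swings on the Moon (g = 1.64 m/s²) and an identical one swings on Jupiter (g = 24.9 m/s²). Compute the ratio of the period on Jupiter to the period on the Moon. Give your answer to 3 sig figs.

0.257

T ∝ 1/√g, so T₂/T₁ = √(g₁/g₂) = √(1.64/24.9) = 0.257.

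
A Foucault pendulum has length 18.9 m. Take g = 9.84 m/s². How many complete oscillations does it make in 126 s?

T = 2π√(L/g) = 2π√(18.9/9.84) = 8.708 s.
Number of complete oscillations = ⌊126/8.708⌋ = ⌊14.47⌋ = 14.

14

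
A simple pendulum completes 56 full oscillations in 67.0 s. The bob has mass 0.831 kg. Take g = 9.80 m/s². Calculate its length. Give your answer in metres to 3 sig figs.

0.355 m

T = 67.0/56 = 1.196 s.
From T = 2π√(L/g), L = gT²/(4π²) = 9.80 × 1.196²/(4π²) = 0.355 m.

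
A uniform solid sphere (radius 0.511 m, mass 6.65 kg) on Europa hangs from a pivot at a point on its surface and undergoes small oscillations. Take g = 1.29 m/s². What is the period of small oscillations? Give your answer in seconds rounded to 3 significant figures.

4.68 s

I_cm = (2/5)mr² = 0.6946 kg·m². The pivot is at distance d = 0.511 m from the centre of mass.
By the parallel-axis theorem, I = I_cm + md² = 0.6946 + 1.736 = 2.431 kg·m².
T = 2π√(I/(mgd)) = 2π√(2.431/(6.65 × 1.29 × 0.511)) = 4.68 s.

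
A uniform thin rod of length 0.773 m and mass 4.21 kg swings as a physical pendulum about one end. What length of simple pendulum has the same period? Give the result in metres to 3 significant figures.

0.515 m

The equivalent simple-pendulum length is L_eq = I/(md), where I is about the pivot and d = 0.3865 m.
I_cm = (1/12)mL² = 0.2096 kg·m², so I = I_cm + md² = 0.2096 + 0.6289 = 0.8385 kg·m².
L_eq = 0.8385/(4.21 × 0.3865) = 0.515 m.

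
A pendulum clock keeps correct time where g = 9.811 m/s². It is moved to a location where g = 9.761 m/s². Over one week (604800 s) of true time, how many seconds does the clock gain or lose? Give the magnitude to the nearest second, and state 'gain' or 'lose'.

The clock's period scales as T ∝ 1/√g, so T'/T = √(9.811/9.761) = 1.00256.
In 604800 s of true time the clock registers 604800/1.00256 = 603256.9 s, so it loses 1543 s.

lose 1543 s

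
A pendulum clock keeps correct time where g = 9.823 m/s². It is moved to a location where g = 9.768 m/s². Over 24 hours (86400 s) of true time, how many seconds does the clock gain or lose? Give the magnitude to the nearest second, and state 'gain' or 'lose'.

The clock's period scales as T ∝ 1/√g, so T'/T = √(9.823/9.768) = 1.00281.
In 86400 s of true time the clock registers 86400/1.00281 = 86157.8 s, so it loses 242 s.

lose 242 s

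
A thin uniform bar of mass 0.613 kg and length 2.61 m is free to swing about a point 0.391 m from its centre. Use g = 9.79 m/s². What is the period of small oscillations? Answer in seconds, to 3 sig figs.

2.73 s

For a physical pendulum T = 2π√(I/(mgd)), with d = 0.3910 m from pivot to centre of mass.
I_cm = mL²/12 = 0.613 × 2.61²/12 = 0.3480 kg·m²; I = I_cm + md² = 0.3480 + 0.613 × 0.3910² = 0.4417 kg·m².
T = 2π√(0.4417/(0.613 × 9.79 × 0.3910)) = 2.73 s.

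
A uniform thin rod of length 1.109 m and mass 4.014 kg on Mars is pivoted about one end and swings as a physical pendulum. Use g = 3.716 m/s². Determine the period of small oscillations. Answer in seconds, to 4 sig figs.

For a physical pendulum T = 2π√(I/(mgd)), with d = 0.55450 m from pivot to centre of mass.
I_cm = mL²/12 = 4.014 × 1.109²/12 = 0.41140 kg·m²; I = I_cm + md² = 0.41140 + 4.014 × 0.55450² = 1.6456 kg·m².
T = 2π√(1.6456/(4.014 × 3.716 × 0.55450)) = 2.803 s.

2.803 s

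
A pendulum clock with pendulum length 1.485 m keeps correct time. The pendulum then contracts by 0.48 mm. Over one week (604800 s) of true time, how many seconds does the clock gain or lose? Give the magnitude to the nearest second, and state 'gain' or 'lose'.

T ∝ √L, so T'/T = √(1.48452/1.485) = 0.999838.
In 604800 s of true time the clock registers 604800/0.999838 = 604897.8 s, so it gains 98 s.

gain 98 s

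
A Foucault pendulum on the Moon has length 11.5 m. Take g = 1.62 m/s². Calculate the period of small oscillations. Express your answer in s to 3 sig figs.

16.7 s

T = 2π√(L/g) = 2π√(11.5/1.62) = 2π × 2.664 = 16.7 s.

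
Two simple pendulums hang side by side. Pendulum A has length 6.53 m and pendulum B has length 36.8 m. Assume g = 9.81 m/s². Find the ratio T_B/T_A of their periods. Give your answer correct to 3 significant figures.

T ∝ √L, so T_B/T_A = √(L_B/L_A) = √(36.8/6.53) = 2.37.

2.37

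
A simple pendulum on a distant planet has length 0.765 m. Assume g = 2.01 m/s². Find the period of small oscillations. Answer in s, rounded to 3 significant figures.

3.88 s

T = 2π√(L/g) = 2π√(0.765/2.01) = 2π × 0.6169 = 3.88 s.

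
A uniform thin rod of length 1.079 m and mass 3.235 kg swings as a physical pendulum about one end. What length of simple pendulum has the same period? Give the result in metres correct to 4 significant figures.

The equivalent simple-pendulum length is L_eq = I/(md), where I is about the pivot and d = 0.53950 m.
I_cm = (1/12)mL² = 0.31386 kg·m², so I = I_cm + md² = 0.31386 + 0.94158 = 1.2554 kg·m².
L_eq = 1.2554/(3.235 × 0.53950) = 0.7193 m.

0.7193 m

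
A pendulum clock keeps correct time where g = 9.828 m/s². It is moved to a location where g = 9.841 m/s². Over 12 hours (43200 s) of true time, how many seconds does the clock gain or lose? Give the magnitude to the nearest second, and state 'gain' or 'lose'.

gain 29 s

The clock's period scales as T ∝ 1/√g, so T'/T = √(9.828/9.841) = 0.999339.
In 43200 s of true time the clock registers 43200/0.999339 = 43228.6 s, so it gains 29 s.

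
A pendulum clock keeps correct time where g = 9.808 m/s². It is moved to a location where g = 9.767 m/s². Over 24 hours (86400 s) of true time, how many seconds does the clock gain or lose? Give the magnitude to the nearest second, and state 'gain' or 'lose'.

The clock's period scales as T ∝ 1/√g, so T'/T = √(9.808/9.767) = 1.00210.
In 86400 s of true time the clock registers 86400/1.00210 = 86219.2 s, so it loses 181 s.

lose 181 s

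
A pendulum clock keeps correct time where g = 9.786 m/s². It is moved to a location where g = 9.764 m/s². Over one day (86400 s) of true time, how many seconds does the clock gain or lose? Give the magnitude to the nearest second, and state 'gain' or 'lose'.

lose 97 s

The clock's period scales as T ∝ 1/√g, so T'/T = √(9.786/9.764) = 1.00113.
In 86400 s of true time the clock registers 86400/1.00113 = 86302.8 s, so it loses 97 s.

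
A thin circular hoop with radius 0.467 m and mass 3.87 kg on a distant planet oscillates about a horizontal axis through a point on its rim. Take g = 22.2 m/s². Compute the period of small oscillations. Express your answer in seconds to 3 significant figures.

I_cm = mr² = 0.8440 kg·m². The pivot is at distance d = 0.467 m from the centre of mass.
By the parallel-axis theorem, I = I_cm + md² = 0.8440 + 0.8440 = 1.688 kg·m².
T = 2π√(I/(mgd)) = 2π√(1.688/(3.87 × 22.2 × 0.467)) = 1.29 s.

1.29 s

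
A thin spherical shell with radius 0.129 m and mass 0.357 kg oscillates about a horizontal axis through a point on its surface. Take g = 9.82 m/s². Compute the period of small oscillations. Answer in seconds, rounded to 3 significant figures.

0.930 s

I_cm = (2/3)mr² = 0.003961 kg·m². The pivot is at distance d = 0.129 m from the centre of mass.
By the parallel-axis theorem, I = I_cm + md² = 0.003961 + 0.005941 = 0.009901 kg·m².
T = 2π√(I/(mgd)) = 2π√(0.009901/(0.357 × 9.82 × 0.129)) = 0.930 s.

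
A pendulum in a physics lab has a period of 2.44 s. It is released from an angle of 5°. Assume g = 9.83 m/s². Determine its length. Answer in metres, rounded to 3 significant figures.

1.48 m

From T = 2π√(L/g), L = gT²/(4π²) = 9.83 × 2.440²/(4π²) = 1.48 m.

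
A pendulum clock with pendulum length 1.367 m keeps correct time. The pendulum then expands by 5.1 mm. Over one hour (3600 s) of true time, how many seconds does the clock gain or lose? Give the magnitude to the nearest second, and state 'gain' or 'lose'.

lose 7 s

T ∝ √L, so T'/T = √(1.37210/1.367) = 1.00186.
In 3600 s of true time the clock registers 3600/1.00186 = 3593.3 s, so it loses 7 s.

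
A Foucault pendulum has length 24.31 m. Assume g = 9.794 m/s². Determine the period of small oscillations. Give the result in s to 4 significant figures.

9.899 s

T = 2π√(L/g) = 2π√(24.31/9.794) = 2π × 1.5755 = 9.899 s.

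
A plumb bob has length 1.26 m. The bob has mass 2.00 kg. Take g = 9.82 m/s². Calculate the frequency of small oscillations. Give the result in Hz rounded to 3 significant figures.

0.444 Hz

T = 2π√(L/g) = 2π√(1.26/9.82) = 2.251 s, so f = 1/T = 0.444 Hz.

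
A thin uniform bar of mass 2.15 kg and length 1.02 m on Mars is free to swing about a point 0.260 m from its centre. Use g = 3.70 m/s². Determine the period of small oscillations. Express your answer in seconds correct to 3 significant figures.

For a physical pendulum T = 2π√(I/(mgd)), with d = 0.2600 m from pivot to centre of mass.
I_cm = mL²/12 = 2.15 × 1.02²/12 = 0.1864 kg·m²; I = I_cm + md² = 0.1864 + 2.15 × 0.2600² = 0.3317 kg·m².
T = 2π√(0.3317/(2.15 × 3.70 × 0.2600)) = 2.52 s.

2.52 s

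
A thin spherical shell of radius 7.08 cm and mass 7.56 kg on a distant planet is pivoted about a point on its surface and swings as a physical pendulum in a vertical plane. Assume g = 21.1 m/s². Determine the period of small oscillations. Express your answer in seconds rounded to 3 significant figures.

I_cm = (2/3)mr² = 0.02526 kg·m². The pivot is at distance d = 0.0708 m from the centre of mass.
By the parallel-axis theorem, I = I_cm + md² = 0.02526 + 0.03790 = 0.06316 kg·m².
T = 2π√(I/(mgd)) = 2π√(0.06316/(7.56 × 21.1 × 0.0708)) = 0.470 s.

0.470 s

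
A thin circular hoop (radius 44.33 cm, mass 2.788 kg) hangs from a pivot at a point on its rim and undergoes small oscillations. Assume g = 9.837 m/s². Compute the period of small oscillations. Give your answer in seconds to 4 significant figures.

I_cm = mr² = 0.54788 kg·m². The pivot is at distance d = 0.4433 m from the centre of mass.
By the parallel-axis theorem, I = I_cm + md² = 0.54788 + 0.54788 = 1.0958 kg·m².
T = 2π√(I/(mgd)) = 2π√(1.0958/(2.788 × 9.837 × 0.4433)) = 1.886 s.

1.886 s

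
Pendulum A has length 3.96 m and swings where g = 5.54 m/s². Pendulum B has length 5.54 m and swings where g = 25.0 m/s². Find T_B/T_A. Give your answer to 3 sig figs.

T = 2π√(L/g), so T_B/T_A = √((L_B/g_B)/(L_A/g_A)) = √((5.54/25.0)/(3.96/5.54)) = 0.557.

0.557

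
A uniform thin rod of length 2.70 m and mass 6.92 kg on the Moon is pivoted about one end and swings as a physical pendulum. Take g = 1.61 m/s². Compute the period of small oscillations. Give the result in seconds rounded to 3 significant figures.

6.64 s

For a physical pendulum T = 2π√(I/(mgd)), with d = 1.350 m from pivot to centre of mass.
I_cm = mL²/12 = 6.92 × 2.70²/12 = 4.204 kg·m²; I = I_cm + md² = 4.204 + 6.92 × 1.350² = 16.82 kg·m².
T = 2π√(16.82/(6.92 × 1.61 × 1.350)) = 6.64 s.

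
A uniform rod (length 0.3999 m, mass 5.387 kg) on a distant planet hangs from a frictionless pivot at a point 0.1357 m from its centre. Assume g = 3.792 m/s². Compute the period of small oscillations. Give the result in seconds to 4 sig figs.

For a physical pendulum T = 2π√(I/(mgd)), with d = 0.13570 m from pivot to centre of mass.
I_cm = mL²/12 = 5.387 × 0.3999²/12 = 0.071791 kg·m²; I = I_cm + md² = 0.071791 + 5.387 × 0.13570² = 0.17099 kg·m².
T = 2π√(0.17099/(5.387 × 3.792 × 0.13570)) = 1.561 s.

1.561 s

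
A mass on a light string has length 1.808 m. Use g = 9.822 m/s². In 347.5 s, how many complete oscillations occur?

128

T = 2π√(L/g) = 2π√(1.808/9.822) = 2.6957 s.
Number of complete oscillations = ⌊347.5/2.6957⌋ = ⌊128.91⌋ = 128.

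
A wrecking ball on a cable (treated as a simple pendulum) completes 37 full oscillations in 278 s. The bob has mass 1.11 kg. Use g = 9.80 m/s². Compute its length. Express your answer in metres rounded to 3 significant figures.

14.0 m

T = 278/37 = 7.514 s.
From T = 2π√(L/g), L = gT²/(4π²) = 9.80 × 7.514²/(4π²) = 14.0 m.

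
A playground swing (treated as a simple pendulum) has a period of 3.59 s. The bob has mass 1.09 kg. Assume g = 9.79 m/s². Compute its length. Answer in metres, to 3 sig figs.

3.20 m

From T = 2π√(L/g), L = gT²/(4π²) = 9.79 × 3.590²/(4π²) = 3.20 m.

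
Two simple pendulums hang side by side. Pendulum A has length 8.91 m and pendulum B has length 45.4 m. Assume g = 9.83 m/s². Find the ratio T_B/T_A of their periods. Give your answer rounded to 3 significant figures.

2.26

T ∝ √L, so T_B/T_A = √(L_B/L_A) = √(45.4/8.91) = 2.26.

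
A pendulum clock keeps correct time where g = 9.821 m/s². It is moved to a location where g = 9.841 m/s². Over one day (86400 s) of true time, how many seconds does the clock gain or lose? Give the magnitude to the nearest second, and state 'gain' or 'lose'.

The clock's period scales as T ∝ 1/√g, so T'/T = √(9.821/9.841) = 0.998983.
In 86400 s of true time the clock registers 86400/0.998983 = 86487.9 s, so it gains 88 s.

gain 88 s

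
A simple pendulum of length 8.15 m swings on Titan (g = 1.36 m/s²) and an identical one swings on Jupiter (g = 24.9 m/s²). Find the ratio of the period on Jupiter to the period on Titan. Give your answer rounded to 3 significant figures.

T ∝ 1/√g, so T₂/T₁ = √(g₁/g₂) = √(1.36/24.9) = 0.234.

0.234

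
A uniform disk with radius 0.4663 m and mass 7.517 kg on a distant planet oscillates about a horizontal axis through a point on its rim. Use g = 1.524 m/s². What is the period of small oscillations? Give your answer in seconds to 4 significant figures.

I_cm = ½mr² = 0.81723 kg·m². The pivot is at distance d = 0.4663 m from the centre of mass.
By the parallel-axis theorem, I = I_cm + md² = 0.81723 + 1.6345 = 2.4517 kg·m².
T = 2π√(I/(mgd)) = 2π√(2.4517/(7.517 × 1.524 × 0.4663)) = 4.257 s.

4.257 s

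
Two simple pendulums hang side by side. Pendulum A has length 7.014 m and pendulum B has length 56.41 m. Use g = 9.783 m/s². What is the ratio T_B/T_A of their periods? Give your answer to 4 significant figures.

T ∝ √L, so T_B/T_A = √(L_B/L_A) = √(56.41/7.014) = 2.836.

2.836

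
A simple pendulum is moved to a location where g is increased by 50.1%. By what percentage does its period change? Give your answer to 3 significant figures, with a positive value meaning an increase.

-18.4%

T ∝ 1/√g, so T'/T = 1/√(1.501) = 0.8162.
Percentage change in T = (0.8162 − 1) × 100% = -18.4%.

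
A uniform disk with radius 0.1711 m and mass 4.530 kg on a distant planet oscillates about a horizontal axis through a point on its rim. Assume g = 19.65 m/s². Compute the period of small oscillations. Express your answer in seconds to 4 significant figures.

I_cm = ½mr² = 0.066308 kg·m². The pivot is at distance d = 0.1711 m from the centre of mass.
By the parallel-axis theorem, I = I_cm + md² = 0.066308 + 0.13262 = 0.19893 kg·m².
T = 2π√(I/(mgd)) = 2π√(0.19893/(4.530 × 19.65 × 0.1711)) = 0.7181 s.

0.7181 s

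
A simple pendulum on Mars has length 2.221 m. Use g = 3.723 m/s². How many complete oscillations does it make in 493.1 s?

T = 2π√(L/g) = 2π√(2.221/3.723) = 4.8530 s.
Number of complete oscillations = ⌊493.1/4.8530⌋ = ⌊101.61⌋ = 101.

101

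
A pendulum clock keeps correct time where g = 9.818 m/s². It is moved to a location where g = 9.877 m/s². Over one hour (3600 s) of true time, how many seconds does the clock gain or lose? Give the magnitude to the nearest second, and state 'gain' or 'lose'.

gain 11 s

The clock's period scales as T ∝ 1/√g, so T'/T = √(9.818/9.877) = 0.997009.
In 3600 s of true time the clock registers 3600/0.997009 = 3610.8 s, so it gains 11 s.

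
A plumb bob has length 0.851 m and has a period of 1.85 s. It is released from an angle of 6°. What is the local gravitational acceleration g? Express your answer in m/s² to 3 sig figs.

From T = 2π√(L/g), g = 4π²L/T² = 4π² × 0.851/1.850² = 9.82 m/s².

9.82 m/s²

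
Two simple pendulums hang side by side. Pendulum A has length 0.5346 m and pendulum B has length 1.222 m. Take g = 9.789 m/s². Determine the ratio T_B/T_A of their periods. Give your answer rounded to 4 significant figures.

T ∝ √L, so T_B/T_A = √(L_B/L_A) = √(1.222/0.5346) = 1.512.

1.512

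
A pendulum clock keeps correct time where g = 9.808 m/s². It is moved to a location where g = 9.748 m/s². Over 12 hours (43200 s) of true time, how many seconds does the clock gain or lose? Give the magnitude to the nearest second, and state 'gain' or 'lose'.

lose 132 s

The clock's period scales as T ∝ 1/√g, so T'/T = √(9.808/9.748) = 1.00307.
In 43200 s of true time the clock registers 43200/1.00307 = 43067.7 s, so it loses 132 s.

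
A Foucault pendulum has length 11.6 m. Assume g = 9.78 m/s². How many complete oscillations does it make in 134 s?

19

T = 2π√(L/g) = 2π√(11.6/9.78) = 6.843 s.
Number of complete oscillations = ⌊134/6.843⌋ = ⌊19.58⌋ = 19.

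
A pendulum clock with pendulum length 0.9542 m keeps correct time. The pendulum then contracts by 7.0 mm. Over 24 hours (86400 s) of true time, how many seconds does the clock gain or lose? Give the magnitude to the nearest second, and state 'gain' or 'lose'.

T ∝ √L, so T'/T = √(0.94720/0.9542) = 0.996325.
In 86400 s of true time the clock registers 86400/0.996325 = 86718.7 s, so it gains 319 s.

gain 319 s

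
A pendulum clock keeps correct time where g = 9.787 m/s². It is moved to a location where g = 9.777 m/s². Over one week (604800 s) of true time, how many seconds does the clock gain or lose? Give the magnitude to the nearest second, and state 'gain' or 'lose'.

lose 309 s

The clock's period scales as T ∝ 1/√g, so T'/T = √(9.787/9.777) = 1.00051.
In 604800 s of true time the clock registers 604800/1.00051 = 604490.9 s, so it loses 309 s.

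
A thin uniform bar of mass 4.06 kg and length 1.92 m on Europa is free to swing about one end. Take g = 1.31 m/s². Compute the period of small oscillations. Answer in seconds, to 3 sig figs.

6.21 s

For a physical pendulum T = 2π√(I/(mgd)), with d = 0.9600 m from pivot to centre of mass.
I_cm = mL²/12 = 4.06 × 1.92²/12 = 1.247 kg·m²; I = I_cm + md² = 1.247 + 4.06 × 0.9600² = 4.989 kg·m².
T = 2π√(4.989/(4.06 × 1.31 × 0.9600)) = 6.21 s.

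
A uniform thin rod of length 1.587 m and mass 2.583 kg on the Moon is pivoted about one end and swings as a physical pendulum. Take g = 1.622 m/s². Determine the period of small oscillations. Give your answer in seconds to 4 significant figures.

For a physical pendulum T = 2π√(I/(mgd)), with d = 0.79350 m from pivot to centre of mass.
I_cm = mL²/12 = 2.583 × 1.587²/12 = 0.54212 kg·m²; I = I_cm + md² = 0.54212 + 2.583 × 0.79350² = 2.1685 kg·m².
T = 2π√(2.1685/(2.583 × 1.622 × 0.79350)) = 5.075 s.

5.075 s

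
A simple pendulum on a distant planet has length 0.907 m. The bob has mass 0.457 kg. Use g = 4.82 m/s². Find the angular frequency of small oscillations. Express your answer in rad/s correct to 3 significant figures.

ω = √(g/L) = √(4.82/0.907) = 2.31 rad/s.

2.31 rad/s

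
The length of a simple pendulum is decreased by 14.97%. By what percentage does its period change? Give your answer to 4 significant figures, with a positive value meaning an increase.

-7.788%

T ∝ √L, so T'/T = √(0.85030) = 0.92212.
Percentage change in T = (0.92212 − 1) × 100% = -7.788%.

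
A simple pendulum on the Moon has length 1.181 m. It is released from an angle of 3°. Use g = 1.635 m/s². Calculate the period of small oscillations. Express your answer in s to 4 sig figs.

5.340 s

T = 2π√(L/g) = 2π√(1.181/1.635) = 2π × 0.84990 = 5.340 s.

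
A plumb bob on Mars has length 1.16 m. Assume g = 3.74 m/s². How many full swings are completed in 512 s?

T = 2π√(L/g) = 2π√(1.16/3.74) = 3.499 s.
Number of complete oscillations = ⌊512/3.499⌋ = ⌊146.3⌋ = 146.

146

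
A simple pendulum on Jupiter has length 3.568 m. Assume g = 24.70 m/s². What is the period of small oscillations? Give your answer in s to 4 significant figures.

T = 2π√(L/g) = 2π√(3.568/24.70) = 2π × 0.38007 = 2.388 s.

2.388 s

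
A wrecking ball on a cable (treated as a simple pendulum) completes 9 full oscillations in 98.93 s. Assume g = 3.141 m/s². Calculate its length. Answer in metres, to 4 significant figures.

9.613 m

T = 98.93/9 = 10.992 s.
From T = 2π√(L/g), L = gT²/(4π²) = 3.141 × 10.992²/(4π²) = 9.613 m.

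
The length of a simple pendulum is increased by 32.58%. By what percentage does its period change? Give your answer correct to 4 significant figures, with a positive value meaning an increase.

15.14%

T ∝ √L, so T'/T = √(1.3258) = 1.1514.
Percentage change in T = (1.1514 − 1) × 100% = 15.14%.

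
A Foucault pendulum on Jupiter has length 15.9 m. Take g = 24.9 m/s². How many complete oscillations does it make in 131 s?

26

T = 2π√(L/g) = 2π√(15.9/24.9) = 5.021 s.
Number of complete oscillations = ⌊131/5.021⌋ = ⌊26.09⌋ = 26.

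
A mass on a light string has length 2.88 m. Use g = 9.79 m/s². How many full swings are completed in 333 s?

97

T = 2π√(L/g) = 2π√(2.88/9.79) = 3.408 s.
Number of complete oscillations = ⌊333/3.408⌋ = ⌊97.71⌋ = 97.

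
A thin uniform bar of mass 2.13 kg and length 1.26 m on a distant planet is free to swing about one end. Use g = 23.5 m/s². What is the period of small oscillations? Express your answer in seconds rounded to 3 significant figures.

1.19 s

For a physical pendulum T = 2π√(I/(mgd)), with d = 0.6300 m from pivot to centre of mass.
I_cm = mL²/12 = 2.13 × 1.26²/12 = 0.2818 kg·m²; I = I_cm + md² = 0.2818 + 2.13 × 0.6300² = 1.127 kg·m².
T = 2π√(1.127/(2.13 × 23.5 × 0.6300)) = 1.19 s.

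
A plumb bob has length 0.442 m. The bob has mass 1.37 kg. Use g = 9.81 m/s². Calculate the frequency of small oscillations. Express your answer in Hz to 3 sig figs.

0.750 Hz

T = 2π√(L/g) = 2π√(0.442/9.81) = 1.334 s, so f = 1/T = 0.750 Hz.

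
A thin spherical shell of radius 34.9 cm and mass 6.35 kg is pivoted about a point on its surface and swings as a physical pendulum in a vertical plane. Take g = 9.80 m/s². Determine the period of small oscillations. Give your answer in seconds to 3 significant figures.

1.53 s

I_cm = (2/3)mr² = 0.5156 kg·m². The pivot is at distance d = 0.349 m from the centre of mass.
By the parallel-axis theorem, I = I_cm + md² = 0.5156 + 0.7734 = 1.289 kg·m².
T = 2π√(I/(mgd)) = 2π√(1.289/(6.35 × 9.80 × 0.349)) = 1.53 s.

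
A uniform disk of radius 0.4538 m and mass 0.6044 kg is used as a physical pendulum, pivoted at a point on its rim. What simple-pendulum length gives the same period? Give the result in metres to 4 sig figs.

0.6807 m

The equivalent simple-pendulum length is L_eq = I/(md), where I is about the pivot and d = 0.45380 m.
I_cm = ½mR² = 0.062233 kg·m², so I = I_cm + md² = 0.062233 + 0.12447 = 0.18670 kg·m².
L_eq = 0.18670/(0.6044 × 0.45380) = 0.6807 m.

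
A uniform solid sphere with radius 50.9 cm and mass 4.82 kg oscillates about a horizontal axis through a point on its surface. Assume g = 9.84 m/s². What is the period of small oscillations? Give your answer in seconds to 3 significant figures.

1.69 s

I_cm = (2/5)mr² = 0.4995 kg·m². The pivot is at distance d = 0.509 m from the centre of mass.
By the parallel-axis theorem, I = I_cm + md² = 0.4995 + 1.249 = 1.748 kg·m².
T = 2π√(I/(mgd)) = 2π√(1.748/(4.82 × 9.84 × 0.509)) = 1.69 s.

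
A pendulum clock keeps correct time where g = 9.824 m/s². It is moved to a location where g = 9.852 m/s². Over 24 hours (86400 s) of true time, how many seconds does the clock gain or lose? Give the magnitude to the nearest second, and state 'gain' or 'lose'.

gain 123 s

The clock's period scales as T ∝ 1/√g, so T'/T = √(9.824/9.852) = 0.998578.
In 86400 s of true time the clock registers 86400/0.998578 = 86523.0 s, so it gains 123 s.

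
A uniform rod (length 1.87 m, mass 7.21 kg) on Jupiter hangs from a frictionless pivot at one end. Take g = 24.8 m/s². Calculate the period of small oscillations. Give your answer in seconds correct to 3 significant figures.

For a physical pendulum T = 2π√(I/(mgd)), with d = 0.9350 m from pivot to centre of mass.
I_cm = mL²/12 = 7.21 × 1.87²/12 = 2.101 kg·m²; I = I_cm + md² = 2.101 + 7.21 × 0.9350² = 8.404 kg·m².
T = 2π√(8.404/(7.21 × 24.8 × 0.9350)) = 1.41 s.

1.41 s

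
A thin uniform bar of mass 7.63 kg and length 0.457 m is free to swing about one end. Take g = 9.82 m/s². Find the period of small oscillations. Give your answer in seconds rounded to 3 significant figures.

1.11 s

For a physical pendulum T = 2π√(I/(mgd)), with d = 0.2285 m from pivot to centre of mass.
I_cm = mL²/12 = 7.63 × 0.457²/12 = 0.1328 kg·m²; I = I_cm + md² = 0.1328 + 7.63 × 0.2285² = 0.5312 kg·m².
T = 2π√(0.5312/(7.63 × 9.82 × 0.2285)) = 1.11 s.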